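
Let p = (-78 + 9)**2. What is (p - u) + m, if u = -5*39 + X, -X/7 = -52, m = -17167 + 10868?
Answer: -1707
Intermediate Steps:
m = -6299
X = 364 (X = -7*(-52) = 364)
p = 4761 (p = (-69)**2 = 4761)
u = 169 (u = -5*39 + 364 = -195 + 364 = 169)
(p - u) + m = (4761 - 1*169) - 6299 = (4761 - 169) - 6299 = 4592 - 6299 = -1707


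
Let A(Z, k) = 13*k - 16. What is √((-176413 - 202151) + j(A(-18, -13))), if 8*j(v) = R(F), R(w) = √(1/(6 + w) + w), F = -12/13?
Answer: √(-1114740753984 + 429*I*√534534)/1716 ≈ 8.6559e-5 + 615.28*I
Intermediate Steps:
F = -12/13 (F = -12*1/13 = -12/13 ≈ -0.92308)
R(w) = √(w + 1/(6 + w))
A(Z, k) = -16 + 13*k
j(v) = I*√534534/6864 (j(v) = √((1 - 12*(6 - 12/13)/13)/(6 - 12/13))/8 = √((1 - 12/13*66/13)/(66/13))/8 = √(13*(1 - 792/169)/66)/8 = √((13/66)*(-623/169))/8 = √(-623/858)/8 = (I*√534534/858)/8 = I*√534534/6864)
√((-176413 - 202151) + j(A(-18, -13))) = √((-176413 - 202151) + I*√534534/6864) = √(-378564 + I*√534534/6864)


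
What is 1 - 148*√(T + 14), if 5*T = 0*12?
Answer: 1 - 148*√14 ≈ -552.77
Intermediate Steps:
T = 0 (T = (0*12)/5 = (⅕)*0 = 0)
1 - 148*√(T + 14) = 1 - 148*√(0 + 14) = 1 - 148*√14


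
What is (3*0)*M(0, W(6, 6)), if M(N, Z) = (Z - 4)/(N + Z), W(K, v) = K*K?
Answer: 0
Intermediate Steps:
W(K, v) = K²
M(N, Z) = (-4 + Z)/(N + Z)
(3*0)*M(0, W(6, 6)) = (3*0)*((-4 + 6²)/(0 + 6²)) = 0*((-4 + 36)/(0 + 36)) = 0*(32/36) = 0*((1/36)*32) = 0*(8/9) = 0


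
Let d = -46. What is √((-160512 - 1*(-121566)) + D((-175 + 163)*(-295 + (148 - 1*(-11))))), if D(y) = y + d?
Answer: 4*I*√2335 ≈ 193.29*I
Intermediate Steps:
D(y) = -46 + y (D(y) = y - 46 = -46 + y)
√((-160512 - 1*(-121566)) + D((-175 + 163)*(-295 + (148 - 1*(-11))))) = √((-160512 - 1*(-121566)) + (-46 + (-175 + 163)*(-295 + (148 - 1*(-11))))) = √((-160512 + 121566) + (-46 - 12*(-295 + (148 + 11)))) = √(-38946 + (-46 - 12*(-295 + 159))) = √(-38946 + (-46 - 12*(-136))) = √(-38946 + (-46 + 1632)) = √(-38946 + 1586) = √(-37360) = 4*I*√2335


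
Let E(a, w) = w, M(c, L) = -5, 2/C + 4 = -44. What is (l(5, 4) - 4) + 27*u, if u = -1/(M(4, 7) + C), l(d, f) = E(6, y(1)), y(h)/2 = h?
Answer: 406/121 ≈ 3.3554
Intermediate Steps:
C = -1/24 (C = 2/(-4 - 44) = 2/(-48) = 2*(-1/48) = -1/24 ≈ -0.041667)
y(h) = 2*h
l(d, f) = 2 (l(d, f) = 2*1 = 2)
u = 24/121 (u = -1/(-5 - 1/24) = -1/(-121/24) = -1*(-24/121) = 24/121 ≈ 0.19835)
(l(5, 4) - 4) + 27*u = (2 - 4) + 27*(24/121) = -2 + 648/121 = 406/121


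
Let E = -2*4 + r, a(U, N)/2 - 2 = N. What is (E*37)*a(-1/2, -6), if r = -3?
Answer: 3256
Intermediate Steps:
a(U, N) = 4 + 2*N
E = -11 (E = -2*4 - 3 = -8 - 3 = -11)
(E*37)*a(-1/2, -6) = (-11*37)*(4 + 2*(-6)) = -407*(4 - 12) = -407*(-8) = 3256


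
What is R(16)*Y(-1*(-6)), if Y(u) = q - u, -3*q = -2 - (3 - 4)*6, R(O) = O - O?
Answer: 0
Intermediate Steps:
R(O) = 0
q = -4/3 (q = -(-2 - (3 - 4)*6)/3 = -(-2 - (-1)*6)/3 = -(-2 - 1*(-6))/3 = -(-2 + 6)/3 = -1/3*4 = -4/3 ≈ -1.3333)
Y(u) = -4/3 - u
R(16)*Y(-1*(-6)) = 0*(-4/3 - (-1)*(-6)) = 0*(-4/3 - 1*6) = 0*(-4/3 - 6) = 0*(-22/3) = 0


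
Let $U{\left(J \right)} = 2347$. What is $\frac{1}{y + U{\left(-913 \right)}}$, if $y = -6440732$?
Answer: $- \frac{1}{6438385} \approx -1.5532 \cdot 10^{-7}$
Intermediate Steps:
$\frac{1}{y + U{\left(-913 \right)}} = \frac{1}{-6440732 + 2347} = \frac{1}{-6438385} = - \frac{1}{6438385}$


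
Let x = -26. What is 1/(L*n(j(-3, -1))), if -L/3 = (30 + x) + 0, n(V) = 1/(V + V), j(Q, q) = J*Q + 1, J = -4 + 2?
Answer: -7/6 ≈ -1.1667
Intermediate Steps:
J = -2
j(Q, q) = 1 - 2*Q (j(Q, q) = -2*Q + 1 = 1 - 2*Q)
n(V) = 1/(2*V)
L = -12 (L = -3*((30 - 26) + 0) = -3*(4 + 0) = -3*4 = -12)
1/(L*n(j(-3, -1))) = 1/(-6/(1 - 2*(-3))) = 1/(-6/(1 + 6)) = 1/(-6/7) = -7/6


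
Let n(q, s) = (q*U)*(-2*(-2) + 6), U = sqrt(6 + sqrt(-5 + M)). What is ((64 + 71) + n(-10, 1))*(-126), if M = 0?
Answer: -17010 + 12600*sqrt(6 + I*sqrt(5)) ≈ 14368.0 + 5656.9*I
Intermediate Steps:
U = sqrt(6 + I*sqrt(5)) (U = sqrt(6 + sqrt(-5 + 0)) = sqrt(6 + sqrt(-5)) = sqrt(6 + I*sqrt(5)) ≈ 2.4903 + 0.44896*I)
n(q, s) = 10*q*sqrt(6 + I*sqrt(5)) (n(q, s) = (q*sqrt(6 + I*sqrt(5)))*(-2*(-2) + 6) = (q*sqrt(6 + I*sqrt(5)))*(4 + 6) = (q*sqrt(6 + I*sqrt(5)))*10 = 10*q*sqrt(6 + I*sqrt(5)))
((64 + 71) + n(-10, 1))*(-126) = ((64 + 71) + 10*(-10)*sqrt(6 + I*sqrt(5)))*(-126) = (135 - 100*sqrt(6 + I*sqrt(5)))*(-126) = -17010 + 12600*sqrt(6 + I*sqrt(5))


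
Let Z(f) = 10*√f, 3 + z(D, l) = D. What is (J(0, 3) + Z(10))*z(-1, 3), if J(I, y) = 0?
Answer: -40*√10 ≈ -126.49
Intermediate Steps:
z(D, l) = -3 + D
(J(0, 3) + Z(10))*z(-1, 3) = (0 + 10*√10)*(-3 - 1) = (10*√10)*(-4) = -40*√10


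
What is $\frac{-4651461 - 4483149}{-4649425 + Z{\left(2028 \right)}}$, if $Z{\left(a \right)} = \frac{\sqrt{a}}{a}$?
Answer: $\frac{86130547353279000}{43839585940507499} + \frac{237499860 \sqrt{3}}{43839585940507499} \approx 1.9647$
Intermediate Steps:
$Z{\left(a \right)} = \frac{1}{\sqrt{a}}$
$\frac{-4651461 - 4483149}{-4649425 + Z{\left(2028 \right)}} = \frac{-4651461 - 4483149}{-4649425 + \frac{1}{\sqrt{2028}}} = - \frac{9134610}{-4649425 + \frac{\sqrt{3}}{78}}$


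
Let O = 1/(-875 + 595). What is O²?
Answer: 1/78400 ≈ 1.2755e-5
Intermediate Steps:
O = -1/280 (O = 1/(-280) = -1/280 ≈ -0.0035714)
O² = (-1/280)² = 1/78400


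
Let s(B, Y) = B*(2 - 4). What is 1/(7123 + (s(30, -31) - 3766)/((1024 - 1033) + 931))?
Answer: 461/3281790 ≈ 0.00014047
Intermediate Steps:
s(B, Y) = -2*B (s(B, Y) = B*(-2) = -2*B)
1/(7123 + (s(30, -31) - 3766)/((1024 - 1033) + 931)) = 1/(7123 + (-2*30 - 3766)/((1024 - 1033) + 931)) = 1/(7123 + (-60 - 3766)/(-9 + 931)) = 1/(7123 - 3826/922) = 1/(7123 - 3826*1/922) = 1/(7123 - 1913/461) = 1/(3281790/461) = 461/3281790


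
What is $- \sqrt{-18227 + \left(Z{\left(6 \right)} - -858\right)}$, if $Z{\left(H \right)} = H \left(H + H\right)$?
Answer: $- 7 i \sqrt{353} \approx - 131.52 i$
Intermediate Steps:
$Z{\left(H \right)} = 2 H^{2}$ ($Z{\left(H \right)} = H 2 H = 2 H^{2}$)
$- \sqrt{-18227 + \left(Z{\left(6 \right)} - -858\right)} = - \sqrt{-18227 + \left(2 \cdot 6^{2} - -858\right)} = - \sqrt{-18227 + \left(2 \cdot 36 + 858\right)} = - \sqrt{-18227 + \left(72 + 858\right)} = - \sqrt{-18227 + 930} = - \sqrt{-17297} = - 7 i \sqrt{353}$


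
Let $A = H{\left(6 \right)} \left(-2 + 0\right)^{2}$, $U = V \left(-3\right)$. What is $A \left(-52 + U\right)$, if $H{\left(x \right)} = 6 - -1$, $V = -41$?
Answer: $1988$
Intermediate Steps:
$H{\left(x \right)} = 7$ ($H{\left(x \right)} = 6 + 1 = 7$)
$U = 123$ ($U = \left(-41\right) \left(-3\right) = 123$)
$A = 28$ ($A = 7 \left(-2 + 0\right)^{2} = 7 \left(-2\right)^{2} = 7 \cdot 4 = 28$)
$A \left(-52 + U\right) = 28 \left(-52 + 123\right) = 28 \cdot 71 = 1988$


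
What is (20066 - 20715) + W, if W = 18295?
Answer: 17646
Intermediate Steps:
(20066 - 20715) + W = (20066 - 20715) + 18295 = -649 + 18295 = 17646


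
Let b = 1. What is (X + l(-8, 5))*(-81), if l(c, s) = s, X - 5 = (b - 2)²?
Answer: -891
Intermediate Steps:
X = 6 (X = 5 + (1 - 2)² = 5 + (-1)² = 5 + 1 = 6)
(X + l(-8, 5))*(-81) = (6 + 5)*(-81) = 11*(-81) = -891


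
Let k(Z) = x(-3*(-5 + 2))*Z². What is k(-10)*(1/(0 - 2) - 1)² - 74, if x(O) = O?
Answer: 1951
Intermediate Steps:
k(Z) = 9*Z² (k(Z) = (-3*(-5 + 2))*Z² = (-3*(-3))*Z² = 9*Z²)
k(-10)*(1/(0 - 2) - 1)² - 74 = (9*(-10)²)*(1/(0 - 2) - 1)² - 74 = (9*100)*(1/(-2) - 1)² - 74 = 900*(-½ - 1)² - 74 = 900*(-3/2)² - 74 = 900*(9/4) - 74 = 2025 - 74 = 1951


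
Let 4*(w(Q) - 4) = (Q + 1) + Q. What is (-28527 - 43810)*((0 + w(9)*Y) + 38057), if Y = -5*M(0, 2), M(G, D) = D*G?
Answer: -2752929209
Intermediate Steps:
w(Q) = 17/4 + Q/2 (w(Q) = 4 + ((Q + 1) + Q)/4 = 4 + ((1 + Q) + Q)/4 = 4 + (1 + 2*Q)/4 = 4 + (1/4 + Q/2) = 17/4 + Q/2)
Y = 0 (Y = -10*0 = -5*0 = 0)
(-28527 - 43810)*((0 + w(9)*Y) + 38057) = (-28527 - 43810)*((0 + (17/4 + (1/2)*9)*0) + 38057) = -72337*((0 + (17/4 + 9/2)*0) + 38057) = -72337*((0 + (35/4)*0) + 38057) = -72337*((0 + 0) + 38057) = -72337*(0 + 38057) = -72337*38057 = -2752929209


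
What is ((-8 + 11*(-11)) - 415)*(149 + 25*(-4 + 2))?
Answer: -53856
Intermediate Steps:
((-8 + 11*(-11)) - 415)*(149 + 25*(-4 + 2)) = ((-8 - 121) - 415)*(149 + 25*(-2)) = (-129 - 415)*(149 - 50) = -544*99 = -53856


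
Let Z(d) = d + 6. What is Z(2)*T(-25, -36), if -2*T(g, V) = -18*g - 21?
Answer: -1716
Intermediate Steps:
Z(d) = 6 + d
T(g, V) = 21/2 + 9*g (T(g, V) = -(-18*g - 21)/2 = -(-21 - 18*g)/2 = 21/2 + 9*g)
Z(2)*T(-25, -36) = (6 + 2)*(21/2 + 9*(-25)) = 8*(21/2 - 225) = 8*(-429/2) = -1716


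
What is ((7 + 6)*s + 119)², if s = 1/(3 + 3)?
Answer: 528529/36 ≈ 14681.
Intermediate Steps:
s = ⅙ (s = 1/6 = ⅙ ≈ 0.16667)
((7 + 6)*s + 119)² = ((7 + 6)*(⅙) + 119)² = (13*(⅙) + 119)² = (13/6 + 119)² = (727/6)² = 528529/36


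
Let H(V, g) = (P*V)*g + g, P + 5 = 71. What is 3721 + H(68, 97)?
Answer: 439154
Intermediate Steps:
P = 66 (P = -5 + 71 = 66)
H(V, g) = g + 66*V*g (H(V, g) = (66*V)*g + g = 66*V*g + g = g + 66*V*g)
3721 + H(68, 97) = 3721 + 97*(1 + 66*68) = 3721 + 97*(1 + 4488) = 3721 + 97*4489 = 3721 + 435433 = 439154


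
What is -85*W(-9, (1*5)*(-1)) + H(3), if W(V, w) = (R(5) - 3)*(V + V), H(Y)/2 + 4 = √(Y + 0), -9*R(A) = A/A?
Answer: -4768 + 2*√3 ≈ -4764.5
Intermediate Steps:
R(A) = -⅑ (R(A) = -A/(9*A) = -⅑*1 = -⅑)
H(Y) = -8 + 2*√Y (H(Y) = -8 + 2*√(Y + 0) = -8 + 2*√Y)
W(V, w) = -56*V/9 (W(V, w) = (-⅑ - 3)*(V + V) = -56*V/9)
-85*W(-9, (1*5)*(-1)) + H(3) = -(-4760)*(-9)/9 + (-8 + 2*√3) = -85*56 + (-8 + 2*√3) = -4760 + (-8 + 2*√3) = -4768 + 2*√3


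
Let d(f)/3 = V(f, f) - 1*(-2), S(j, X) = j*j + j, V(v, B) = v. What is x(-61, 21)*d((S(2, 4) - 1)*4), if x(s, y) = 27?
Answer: 1782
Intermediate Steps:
S(j, X) = j + j**2 (S(j, X) = j**2 + j = j + j**2)
d(f) = 6 + 3*f (d(f) = 3*(f - 1*(-2)) = 3*(f + 2) = 3*(2 + f) = 6 + 3*f)
x(-61, 21)*d((S(2, 4) - 1)*4) = 27*(6 + 3*((2*(1 + 2) - 1)*4)) = 27*(6 + 3*((2*3 - 1)*4)) = 27*(6 + 3*((6 - 1)*4)) = 27*(6 + 3*(5*4)) = 27*(6 + 3*20) = 27*(6 + 60) = 27*66 = 1782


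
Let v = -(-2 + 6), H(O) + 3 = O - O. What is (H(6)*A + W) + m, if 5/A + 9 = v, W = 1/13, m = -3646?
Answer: -47382/13 ≈ -3644.8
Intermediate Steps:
H(O) = -3 (H(O) = -3 + (O - O) = -3 + 0 = -3)
W = 1/13 ≈ 0.076923
v = -4 (v = -1*4 = -4)
A = -5/13 (A = 5/(-9 - 4) = 5/(-13) = 5*(-1/13) = -5/13 ≈ -0.38462)
(H(6)*A + W) + m = (-3*(-5/13) + 1/13) - 3646 = (15/13 + 1/13) - 3646 = 16/13 - 3646 = -47382/13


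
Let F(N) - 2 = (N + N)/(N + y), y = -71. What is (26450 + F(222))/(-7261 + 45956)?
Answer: 3994696/5842945 ≈ 0.68368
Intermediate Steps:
F(N) = 2 + 2*N/(-71 + N) (F(N) = 2 + (N + N)/(N - 71) = 2 + (2*N)/(-71 + N) = 2 + 2*N/(-71 + N))
(26450 + F(222))/(-7261 + 45956) = (26450 + 2*(-71 + 2*222)/(-71 + 222))/(-7261 + 45956) = (26450 + 2*(-71 + 444)/151)/38695 = (26450 + 2*(1/151)*373)*(1/38695) = (26450 + 746/151)*(1/38695) = (3994696/151)*(1/38695) = 3994696/5842945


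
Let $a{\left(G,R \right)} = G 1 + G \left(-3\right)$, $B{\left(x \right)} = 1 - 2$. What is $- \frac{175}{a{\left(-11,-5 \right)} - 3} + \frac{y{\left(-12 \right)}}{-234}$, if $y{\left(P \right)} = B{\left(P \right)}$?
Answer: $- \frac{40931}{4446} \approx -9.2063$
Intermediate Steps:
$B{\left(x \right)} = -1$
$y{\left(P \right)} = -1$
$a{\left(G,R \right)} = - 2 G$ ($a{\left(G,R \right)} = G - 3 G = - 2 G$)
$- \frac{175}{a{\left(-11,-5 \right)} - 3} + \frac{y{\left(-12 \right)}}{-234} = - \frac{175}{\left(-2\right) \left(-11\right) - 3} - \frac{1}{-234} = - \frac{175}{22 - 3} - - \frac{1}{234} = - \frac{175}{19} + \frac{1}{234} = - \frac{40931}{4446}$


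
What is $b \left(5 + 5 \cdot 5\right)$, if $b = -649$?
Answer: $-19470$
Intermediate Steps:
$b \left(5 + 5 \cdot 5\right) = - 649 \left(5 + 5 \cdot 5\right) = - 649 \left(5 + 25\right) = \left(-649\right) 30 = -19470$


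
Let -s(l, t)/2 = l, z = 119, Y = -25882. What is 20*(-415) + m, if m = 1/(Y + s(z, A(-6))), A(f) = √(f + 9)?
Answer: -216796001/26120 ≈ -8300.0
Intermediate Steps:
A(f) = √(9 + f)
s(l, t) = -2*l
m = -1/26120 (m = 1/(-25882 - 2*119) = 1/(-25882 - 238) = 1/(-26120) = -1/26120 ≈ -3.8285e-5)
20*(-415) + m = 20*(-415) - 1/26120 = -8300 - 1/26120 = -216796001/26120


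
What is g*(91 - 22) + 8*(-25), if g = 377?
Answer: 25813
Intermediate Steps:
g*(91 - 22) + 8*(-25) = 377*(91 - 22) + 8*(-25) = 377*69 - 200 = 26013 - 200 = 25813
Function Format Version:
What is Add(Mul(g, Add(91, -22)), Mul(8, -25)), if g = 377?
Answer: 25813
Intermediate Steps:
Add(Mul(g, Add(91, -22)), Mul(8, -25)) = Add(Mul(377, Add(91, -22)), Mul(8, -25)) = Add(Mul(377, 69), -200) = Add(26013, -200) = 25813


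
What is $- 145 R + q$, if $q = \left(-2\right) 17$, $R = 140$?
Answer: $-20334$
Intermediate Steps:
$q = -34$
$- 145 R + q = \left(-145\right) 140 - 34 = -20300 - 34 = -20334$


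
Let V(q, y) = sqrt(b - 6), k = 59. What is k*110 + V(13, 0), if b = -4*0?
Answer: 6490 + I*sqrt(6) ≈ 6490.0 + 2.4495*I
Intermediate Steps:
b = 0
V(q, y) = I*sqrt(6) (V(q, y) = sqrt(0 - 6) = sqrt(-6) = I*sqrt(6))
k*110 + V(13, 0) = 59*110 + I*sqrt(6) = 6490 + I*sqrt(6)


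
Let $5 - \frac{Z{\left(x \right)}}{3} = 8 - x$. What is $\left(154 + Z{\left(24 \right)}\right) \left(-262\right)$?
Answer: $-56854$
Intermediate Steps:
$Z{\left(x \right)} = -9 + 3 x$ ($Z{\left(x \right)} = 15 - 3 \left(8 - x\right) = 15 + \left(-24 + 3 x\right) = -9 + 3 x$)
$\left(154 + Z{\left(24 \right)}\right) \left(-262\right) = \left(154 + \left(-9 + 3 \cdot 24\right)\right) \left(-262\right) = \left(154 + \left(-9 + 72\right)\right) \left(-262\right) = \left(154 + 63\right) \left(-262\right) = 217 \left(-262\right) = -56854$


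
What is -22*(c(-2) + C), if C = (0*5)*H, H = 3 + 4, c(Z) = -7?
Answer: 154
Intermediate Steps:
H = 7
C = 0 (C = (0*5)*7 = 0*7 = 0)
-22*(c(-2) + C) = -22*(-7 + 0) = -22*(-7) = 154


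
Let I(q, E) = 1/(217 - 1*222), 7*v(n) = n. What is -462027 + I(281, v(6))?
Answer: -2310136/5 ≈ -4.6203e+5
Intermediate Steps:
v(n) = n/7
I(q, E) = -⅕ (I(q, E) = 1/(217 - 222) = 1/(-5) = -⅕)
-462027 + I(281, v(6)) = -462027 - ⅕ = -2310136/5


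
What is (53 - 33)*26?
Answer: 520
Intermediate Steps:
(53 - 33)*26 = 20*26 = 520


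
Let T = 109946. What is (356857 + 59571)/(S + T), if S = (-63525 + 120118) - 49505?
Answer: 208214/58517 ≈ 3.5582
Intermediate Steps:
S = 7088 (S = 56593 - 49505 = 7088)
(356857 + 59571)/(S + T) = (356857 + 59571)/(7088 + 109946) = 416428/117034 = 416428*(1/117034) = 208214/58517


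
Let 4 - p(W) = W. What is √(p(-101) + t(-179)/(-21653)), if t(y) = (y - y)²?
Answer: √105 ≈ 10.247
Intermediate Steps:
t(y) = 0 (t(y) = 0² = 0)
p(W) = 4 - W
√(p(-101) + t(-179)/(-21653)) = √((4 - 1*(-101)) + 0/(-21653)) = √((4 + 101) + 0*(-1/21653)) = √(105 + 0) = √105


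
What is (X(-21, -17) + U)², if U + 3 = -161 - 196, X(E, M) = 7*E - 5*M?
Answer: 178084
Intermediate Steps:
X(E, M) = -5*M + 7*E
U = -360 (U = -3 + (-161 - 196) = -3 - 357 = -360)
(X(-21, -17) + U)² = ((-5*(-17) + 7*(-21)) - 360)² = ((85 - 147) - 360)² = (-62 - 360)² = (-422)² = 178084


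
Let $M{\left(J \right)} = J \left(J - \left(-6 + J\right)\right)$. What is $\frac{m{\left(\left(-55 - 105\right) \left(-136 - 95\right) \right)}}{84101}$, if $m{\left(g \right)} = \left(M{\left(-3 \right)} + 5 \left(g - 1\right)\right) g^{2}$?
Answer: $\frac{252413068723200}{84101} \approx 3.0013 \cdot 10^{9}$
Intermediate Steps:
$M{\left(J \right)} = 6 J$ ($M{\left(J \right)} = J 6 = 6 J$)
$m{\left(g \right)} = g^{2} \left(-23 + 5 g\right)$ ($m{\left(g \right)} = \left(6 \left(-3\right) + 5 \left(g - 1\right)\right) g^{2} = \left(-18 + 5 \left(-1 + g\right)\right) g^{2} = \left(-18 + \left(-5 + 5 g\right)\right) g^{2} = \left(-23 + 5 g\right) g^{2} = g^{2} \left(-23 + 5 g\right)$)
$\frac{m{\left(\left(-55 - 105\right) \left(-136 - 95\right) \right)}}{84101} = \frac{\left(\left(-55 - 105\right) \left(-136 - 95\right)\right)^{2} \left(-23 + 5 \left(-55 - 105\right) \left(-136 - 95\right)\right)}{84101} = \left(\left(-160\right) \left(-231\right)\right)^{2} \left(-23 + 5 \left(\left(-160\right) \left(-231\right)\right)\right) \frac{1}{84101} = 36960^{2} \left(-23 + 5 \cdot 36960\right) \frac{1}{84101} = 1366041600 \left(-23 + 184800\right) \frac{1}{84101} = 1366041600 \cdot 184777 \cdot \frac{1}{84101} = 252413068723200 \cdot \frac{1}{84101} = \frac{252413068723200}{84101}$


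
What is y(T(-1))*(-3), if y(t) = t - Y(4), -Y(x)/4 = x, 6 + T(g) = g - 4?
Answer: -15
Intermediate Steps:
T(g) = -10 + g (T(g) = -6 + (g - 4) = -6 + (-4 + g) = -10 + g)
Y(x) = -4*x
y(t) = 16 + t (y(t) = t - (-4)*4 = t - 1*(-16) = t + 16 = 16 + t)
y(T(-1))*(-3) = (16 + (-10 - 1))*(-3) = (16 - 11)*(-3) = 5*(-3) = -15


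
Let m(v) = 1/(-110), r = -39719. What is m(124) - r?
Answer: 4369089/110 ≈ 39719.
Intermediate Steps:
m(v) = -1/110
m(124) - r = -1/110 - 1*(-39719) = -1/110 + 39719 = 4369089/110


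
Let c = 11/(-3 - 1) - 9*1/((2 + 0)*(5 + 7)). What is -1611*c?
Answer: 40275/8 ≈ 5034.4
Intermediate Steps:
c = -25/8 (c = 11/(-4) - 9/(2*12) = 11*(-¼) - 9/24 = -11/4 - 9*1/24 = -11/4 - 3/8 = -25/8 ≈ -3.1250)
-1611*c = -1611*(-25/8) = 40275/8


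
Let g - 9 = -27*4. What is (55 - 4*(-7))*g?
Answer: -8217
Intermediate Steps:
g = -99 (g = 9 - 27*4 = 9 - 108 = -99)
(55 - 4*(-7))*g = (55 - 4*(-7))*(-99) = (55 + 28)*(-99) = 83*(-99) = -8217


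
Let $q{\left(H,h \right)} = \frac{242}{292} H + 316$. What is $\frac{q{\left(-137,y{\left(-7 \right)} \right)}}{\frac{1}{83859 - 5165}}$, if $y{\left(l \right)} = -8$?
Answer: $15932301$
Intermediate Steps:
$q{\left(H,h \right)} = 316 + \frac{121 H}{146}$ ($q{\left(H,h \right)} = 242 \cdot \frac{1}{292} H + 316 = \frac{121 H}{146} + 316 = 316 + \frac{121 H}{146}$)
$\frac{q{\left(-137,y{\left(-7 \right)} \right)}}{\frac{1}{83859 - 5165}} = \frac{316 + \frac{121}{146} \left(-137\right)}{\frac{1}{83859 - 5165}} = \frac{316 - \frac{16577}{146}}{\frac{1}{78694}} = \frac{29559 \frac{1}{\frac{1}{78694}}}{146} = \frac{29559}{146} \cdot 78694 = 15932301$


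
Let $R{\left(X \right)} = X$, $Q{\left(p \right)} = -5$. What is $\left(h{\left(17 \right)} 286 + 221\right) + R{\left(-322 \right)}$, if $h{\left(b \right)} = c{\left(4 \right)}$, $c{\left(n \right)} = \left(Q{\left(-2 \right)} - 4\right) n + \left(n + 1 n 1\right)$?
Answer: $-8109$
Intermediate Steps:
$c{\left(n \right)} = - 7 n$ ($c{\left(n \right)} = \left(-5 - 4\right) n + \left(n + 1 n 1\right) = - 9 n + \left(n + n 1\right) = - 9 n + \left(n + n\right) = - 9 n + 2 n = - 7 n$)
$h{\left(b \right)} = -28$ ($h{\left(b \right)} = \left(-7\right) 4 = -28$)
$\left(h{\left(17 \right)} 286 + 221\right) + R{\left(-322 \right)} = \left(\left(-28\right) 286 + 221\right) - 322 = \left(-8008 + 221\right) - 322 = -7787 - 322 = -8109$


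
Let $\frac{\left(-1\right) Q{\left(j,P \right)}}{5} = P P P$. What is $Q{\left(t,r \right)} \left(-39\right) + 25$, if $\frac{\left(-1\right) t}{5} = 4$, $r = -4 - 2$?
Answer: $-42095$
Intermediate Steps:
$r = -6$ ($r = -4 - 2 = -6$)
$t = -20$ ($t = \left(-5\right) 4 = -20$)
$Q{\left(j,P \right)} = - 5 P^{3}$ ($Q{\left(j,P \right)} = - 5 P P P = - 5 P^{2} P = - 5 P^{3}$)
$Q{\left(t,r \right)} \left(-39\right) + 25 = - 5 \left(-6\right)^{3} \left(-39\right) + 25 = \left(-5\right) \left(-216\right) \left(-39\right) + 25 = 1080 \left(-39\right) + 25 = -42120 + 25 = -42095$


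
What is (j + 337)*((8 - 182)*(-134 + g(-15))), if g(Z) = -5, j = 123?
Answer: 11125560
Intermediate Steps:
(j + 337)*((8 - 182)*(-134 + g(-15))) = (123 + 337)*((8 - 182)*(-134 - 5)) = 460*(-174*(-139)) = 460*24186 = 11125560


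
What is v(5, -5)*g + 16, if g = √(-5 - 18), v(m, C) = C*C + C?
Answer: 16 + 20*I*√23 ≈ 16.0 + 95.917*I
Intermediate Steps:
v(m, C) = C + C² (v(m, C) = C² + C = C + C²)
g = I*√23 (g = √(-23) = I*√23 ≈ 4.7958*I)
v(5, -5)*g + 16 = (-5*(1 - 5))*(I*√23) + 16 = (-5*(-4))*(I*√23) + 16 = 20*(I*√23) + 16 = 20*I*√23 + 16 = 16 + 20*I*√23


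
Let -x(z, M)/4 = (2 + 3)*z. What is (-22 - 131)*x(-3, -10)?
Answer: -9180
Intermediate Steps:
x(z, M) = -20*z (x(z, M) = -4*(2 + 3)*z = -20*z)
(-22 - 131)*x(-3, -10) = (-22 - 131)*(-20*(-3)) = -153*60 = -9180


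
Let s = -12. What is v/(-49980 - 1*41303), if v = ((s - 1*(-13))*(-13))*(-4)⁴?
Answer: 3328/91283 ≈ 0.036458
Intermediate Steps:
v = -3328 (v = ((-12 - 1*(-13))*(-13))*(-4)⁴ = ((-12 + 13)*(-13))*256 = (1*(-13))*256 = -13*256 = -3328)
v/(-49980 - 1*41303) = -3328/(-49980 - 1*41303) = -3328/(-49980 - 41303) = -3328/(-91283) = -3328*(-1/91283) = 3328/91283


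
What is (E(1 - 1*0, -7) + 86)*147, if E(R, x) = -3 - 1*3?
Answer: 11760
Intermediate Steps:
E(R, x) = -6 (E(R, x) = -3 - 3 = -6)
(E(1 - 1*0, -7) + 86)*147 = (-6 + 86)*147 = 80*147 = 11760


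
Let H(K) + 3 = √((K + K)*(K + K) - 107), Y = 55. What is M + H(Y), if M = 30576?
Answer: 30573 + √11993 ≈ 30683.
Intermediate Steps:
H(K) = -3 + √(-107 + 4*K²) (H(K) = -3 + √((K + K)*(K + K) - 107) = -3 + √((2*K)*(2*K) - 107) = -3 + √(4*K² - 107) = -3 + √(-107 + 4*K²))
M + H(Y) = 30576 + (-3 + √(-107 + 4*55²)) = 30576 + (-3 + √(-107 + 4*3025)) = 30576 + (-3 + √(-107 + 12100)) = 30576 + (-3 + √11993) = 30573 + √11993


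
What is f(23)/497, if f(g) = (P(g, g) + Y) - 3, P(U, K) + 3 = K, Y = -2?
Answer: 15/497 ≈ 0.030181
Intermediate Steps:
P(U, K) = -3 + K
f(g) = -8 + g (f(g) = ((-3 + g) - 2) - 3 = (-5 + g) - 3 = -8 + g)
f(23)/497 = (-8 + 23)/497 = 15*(1/497) = 15/497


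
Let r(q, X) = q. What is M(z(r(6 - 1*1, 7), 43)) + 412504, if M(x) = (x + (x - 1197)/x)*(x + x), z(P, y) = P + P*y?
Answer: 507350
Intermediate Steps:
M(x) = 2*x*(x + (-1197 + x)/x) (M(x) = (x + (-1197 + x)/x)*(2*x) = 2*x*(x + (-1197 + x)/x))
M(z(r(6 - 1*1, 7), 43)) + 412504 = (-2394 + 2*((6 - 1*1)*(1 + 43)) + 2*((6 - 1*1)*(1 + 43))²) + 412504 = (-2394 + 2*((6 - 1)*44) + 2*((6 - 1)*44)²) + 412504 = (-2394 + 2*(5*44) + 2*(5*44)²) + 412504 = (-2394 + 2*220 + 2*220²) + 412504 = (-2394 + 440 + 2*48400) + 412504 = (-2394 + 440 + 96800) + 412504 = 94846 + 412504 = 507350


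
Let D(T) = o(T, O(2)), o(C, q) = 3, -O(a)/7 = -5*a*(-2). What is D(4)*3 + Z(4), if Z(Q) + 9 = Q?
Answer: 4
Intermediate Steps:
Z(Q) = -9 + Q
O(a) = -70*a (O(a) = -7*(-5*a)*(-2) = -70*a)
D(T) = 3
D(4)*3 + Z(4) = 3*3 + (-9 + 4) = 9 - 5 = 4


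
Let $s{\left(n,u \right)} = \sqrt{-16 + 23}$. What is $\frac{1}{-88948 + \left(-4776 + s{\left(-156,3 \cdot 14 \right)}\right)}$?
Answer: $- \frac{93724}{8784188169} - \frac{\sqrt{7}}{8784188169} \approx -1.067 \cdot 10^{-5}$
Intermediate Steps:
$s{\left(n,u \right)} = \sqrt{7}$
$\frac{1}{-88948 + \left(-4776 + s{\left(-156,3 \cdot 14 \right)}\right)} = \frac{1}{-88948 - \left(4776 - \sqrt{7}\right)} = \frac{1}{-93724 + \sqrt{7}}$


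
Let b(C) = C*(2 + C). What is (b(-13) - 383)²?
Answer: 57600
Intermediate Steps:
(b(-13) - 383)² = (-13*(2 - 13) - 383)² = (-13*(-11) - 383)² = (143 - 383)² = (-240)² = 57600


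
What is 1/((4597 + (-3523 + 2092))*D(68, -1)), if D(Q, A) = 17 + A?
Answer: 1/50656 ≈ 1.9741e-5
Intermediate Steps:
1/((4597 + (-3523 + 2092))*D(68, -1)) = 1/((4597 + (-3523 + 2092))*(17 - 1)) = 1/((4597 - 1431)*16) = (1/16)/3166 = (1/3166)*(1/16) = 1/50656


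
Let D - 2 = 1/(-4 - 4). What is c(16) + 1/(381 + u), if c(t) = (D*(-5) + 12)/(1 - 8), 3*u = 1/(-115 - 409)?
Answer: -1784217/4791448 ≈ -0.37238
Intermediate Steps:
u = -1/1572 (u = 1/(3*(-115 - 409)) = (1/3)/(-524) = (1/3)*(-1/524) = -1/1572 ≈ -0.00063613)
D = 15/8 (D = 2 + 1/(-4 - 4) = 2 + 1/(-8) = 2 - 1/8 = 15/8 ≈ 1.8750)
c(t) = -3/8 (c(t) = ((15/8)*(-5) + 12)/(1 - 8) = (-75/8 + 12)/(-7) = (21/8)*(-1/7) = -3/8)
c(16) + 1/(381 + u) = -3/8 + 1/(381 - 1/1572) = -3/8 + 1/(598931/1572) = -3/8 + 1572/598931 = -1784217/4791448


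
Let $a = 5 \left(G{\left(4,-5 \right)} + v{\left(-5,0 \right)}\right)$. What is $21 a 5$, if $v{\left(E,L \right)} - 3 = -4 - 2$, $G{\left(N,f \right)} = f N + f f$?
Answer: $1050$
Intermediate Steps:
$G{\left(N,f \right)} = f^{2} + N f$ ($G{\left(N,f \right)} = N f + f^{2} = f^{2} + N f$)
$v{\left(E,L \right)} = -3$ ($v{\left(E,L \right)} = 3 - 6 = -3$)
$a = 10$ ($a = 5 \left(- 5 \left(4 - 5\right) - 3\right) = 5 \left(\left(-5\right) \left(-1\right) - 3\right) = 5 \left(5 - 3\right) = 5 \cdot 2 = 10$)
$21 a 5 = 21 \cdot 10 \cdot 5 = 210 \cdot 5 = 1050$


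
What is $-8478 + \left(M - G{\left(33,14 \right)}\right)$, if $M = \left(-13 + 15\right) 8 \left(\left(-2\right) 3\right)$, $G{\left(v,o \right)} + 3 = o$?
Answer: $-8585$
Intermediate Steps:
$G{\left(v,o \right)} = -3 + o$
$M = -96$ ($M = 2 \cdot 8 \left(-6\right) = 16 \left(-6\right) = -96$)
$-8478 + \left(M - G{\left(33,14 \right)}\right) = -8478 - 107 = -8585$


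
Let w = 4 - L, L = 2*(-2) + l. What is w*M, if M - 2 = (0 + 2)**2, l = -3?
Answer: 66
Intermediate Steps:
M = 6 (M = 2 + (0 + 2)**2 = 2 + 2**2 = 2 + 4 = 6)
L = -7 (L = 2*(-2) - 3 = -4 - 3 = -7)
w = 11 (w = 4 - 1*(-7) = 4 + 7 = 11)
w*M = 11*6 = 66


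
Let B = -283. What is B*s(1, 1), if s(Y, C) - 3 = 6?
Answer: -2547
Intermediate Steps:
s(Y, C) = 9 (s(Y, C) = 3 + 6 = 9)
B*s(1, 1) = -283*9 = -2547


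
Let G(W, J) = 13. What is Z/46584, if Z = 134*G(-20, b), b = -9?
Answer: 871/23292 ≈ 0.037395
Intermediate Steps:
Z = 1742 (Z = 134*13 = 1742)
Z/46584 = 1742/46584 = 1742*(1/46584) = 871/23292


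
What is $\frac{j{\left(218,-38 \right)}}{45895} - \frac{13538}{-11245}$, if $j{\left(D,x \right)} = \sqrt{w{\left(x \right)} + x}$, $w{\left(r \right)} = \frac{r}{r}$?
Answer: $\frac{13538}{11245} + \frac{i \sqrt{37}}{45895} \approx 1.2039 + 0.00013254 i$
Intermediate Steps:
$w{\left(r \right)} = 1$
$j{\left(D,x \right)} = \sqrt{1 + x}$
$\frac{j{\left(218,-38 \right)}}{45895} - \frac{13538}{-11245} = \frac{\sqrt{1 - 38}}{45895} - \frac{13538}{-11245} = \sqrt{-37} \cdot \frac{1}{45895} - - \frac{13538}{11245} = i \sqrt{37} \cdot \frac{1}{45895} + \frac{13538}{11245} = \frac{i \sqrt{37}}{45895} + \frac{13538}{11245} = \frac{13538}{11245} + \frac{i \sqrt{37}}{45895}$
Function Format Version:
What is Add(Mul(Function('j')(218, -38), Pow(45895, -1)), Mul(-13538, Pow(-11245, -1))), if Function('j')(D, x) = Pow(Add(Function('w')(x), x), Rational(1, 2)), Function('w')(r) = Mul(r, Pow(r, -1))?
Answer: Add(Rational(13538, 11245), Mul(Rational(1, 45895), I, Pow(37, Rational(1, 2)))) ≈ Add(1.2039, Mul(0.00013254, I))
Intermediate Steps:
Function('w')(r) = 1
Function('j')(D, x) = Pow(Add(1, x), Rational(1, 2))
Add(Mul(Function('j')(218, -38), Pow(45895, -1)), Mul(-13538, Pow(-11245, -1))) = Add(Mul(Pow(Add(1, -38), Rational(1, 2)), Pow(45895, -1)), Mul(-13538, Pow(-11245, -1))) = Add(Mul(Pow(-37, Rational(1, 2)), Rational(1, 45895)), Mul(-13538, Rational(-1, 11245))) = Add(Mul(Mul(I, Pow(37, Rational(1, 2))), Rational(1, 45895)), Rational(13538, 11245)) = Add(Mul(Rational(1, 45895), I, Pow(37, Rational(1, 2))), Rational(13538, 11245)) = Add(Rational(13538, 11245), Mul(Rational(1, 45895), I, Pow(37, Rational(1, 2))))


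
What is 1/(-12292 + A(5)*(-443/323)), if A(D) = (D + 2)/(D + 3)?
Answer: -2584/31765629 ≈ -8.1346e-5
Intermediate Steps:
A(D) = (2 + D)/(3 + D)
1/(-12292 + A(5)*(-443/323)) = 1/(-12292 + ((2 + 5)/(3 + 5))*(-443/323)) = 1/(-12292 + (7/8)*(-443*1/323)) = 1/(-12292 + ((1/8)*7)*(-443/323)) = 1/(-12292 + (7/8)*(-443/323)) = 1/(-12292 - 3101/2584) = 1/(-31765629/2584) = -2584/31765629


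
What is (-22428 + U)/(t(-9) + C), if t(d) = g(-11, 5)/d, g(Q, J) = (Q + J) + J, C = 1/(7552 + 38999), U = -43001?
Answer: -9137356137/15520 ≈ -5.8875e+5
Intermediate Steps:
C = 1/46551 ≈ 2.1482e-5
g(Q, J) = Q + 2*J (g(Q, J) = (J + Q) + J = Q + 2*J)
t(d) = -1/d (t(d) = (-11 + 2*5)/d = (-11 + 10)/d = -1/d)
(-22428 + U)/(t(-9) + C) = (-22428 - 43001)/(-1/(-9) + 1/46551) = -65429/(-1*(-⅑) + 1/46551) = -65429/(⅑ + 1/46551) = -65429/15520/139653 = -65429*139653/15520 = -9137356137/15520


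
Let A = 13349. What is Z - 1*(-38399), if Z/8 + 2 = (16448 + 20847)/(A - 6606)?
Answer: 259114929/6743 ≈ 38427.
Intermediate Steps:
Z = 190472/6743 (Z = -16 + 8*((16448 + 20847)/(13349 - 6606)) = -16 + 8*(37295/6743) = -16 + 298360/6743 = 190472/6743 ≈ 28.247)
Z - 1*(-38399) = 190472/6743 - 1*(-38399) = 190472/6743 + 38399 = 259114929/6743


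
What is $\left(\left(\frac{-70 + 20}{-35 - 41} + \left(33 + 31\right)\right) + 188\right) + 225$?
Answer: $\frac{18151}{38} \approx 477.66$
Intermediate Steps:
$\left(\left(\frac{-70 + 20}{-35 - 41} + \left(33 + 31\right)\right) + 188\right) + 225 = \left(\left(- \frac{50}{-76} + 64\right) + 188\right) + 225 = \left(\left(\left(-50\right) \left(- \frac{1}{76}\right) + 64\right) + 188\right) + 225 = \left(\left(\frac{25}{38} + 64\right) + 188\right) + 225 = \left(\frac{2457}{38} + 188\right) + 225 = \frac{9601}{38} + 225 = \frac{18151}{38}$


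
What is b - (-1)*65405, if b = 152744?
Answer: 218149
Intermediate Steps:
b - (-1)*65405 = 152744 - (-1)*65405 = 152744 - 1*(-65405) = 152744 + 65405 = 218149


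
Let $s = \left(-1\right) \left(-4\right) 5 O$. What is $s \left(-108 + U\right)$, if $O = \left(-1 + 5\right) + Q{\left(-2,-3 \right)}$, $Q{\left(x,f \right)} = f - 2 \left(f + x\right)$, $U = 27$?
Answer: $-17820$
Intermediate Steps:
$Q{\left(x,f \right)} = - f - 2 x$ ($Q{\left(x,f \right)} = f - \left(2 f + 2 x\right) = - f - 2 x$)
$O = 11$ ($O = \left(-1 + 5\right) - -7 = 4 + \left(3 + 4\right) = 4 + 7 = 11$)
$s = 220$ ($s = \left(-1\right) \left(-4\right) 5 \cdot 11 = 4 \cdot 5 \cdot 11 = 20 \cdot 11 = 220$)
$s \left(-108 + U\right) = 220 \left(-108 + 27\right) = 220 \left(-81\right) = -17820$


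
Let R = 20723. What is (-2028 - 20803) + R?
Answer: -2108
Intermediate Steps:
(-2028 - 20803) + R = (-2028 - 20803) + 20723 = -22831 + 20723 = -2108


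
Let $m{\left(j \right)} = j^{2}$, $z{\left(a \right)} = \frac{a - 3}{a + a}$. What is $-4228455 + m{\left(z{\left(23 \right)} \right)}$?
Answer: $- \frac{2236852595}{529} \approx -4.2285 \cdot 10^{6}$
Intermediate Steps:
$z{\left(a \right)} = \frac{-3 + a}{2 a}$
$-4228455 + m{\left(z{\left(23 \right)} \right)} = -4228455 + \left(\frac{-3 + 23}{2 \cdot 23}\right)^{2} = -4228455 + \left(\frac{1}{2} \cdot \frac{1}{23} \cdot 20\right)^{2} = -4228455 + \left(\frac{10}{23}\right)^{2} = -4228455 + \frac{100}{529} = - \frac{2236852595}{529}$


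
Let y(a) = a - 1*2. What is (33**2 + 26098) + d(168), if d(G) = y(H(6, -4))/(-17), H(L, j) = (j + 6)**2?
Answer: 462177/17 ≈ 27187.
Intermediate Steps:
H(L, j) = (6 + j)**2
y(a) = -2 + a (y(a) = a - 2 = -2 + a)
d(G) = -2/17 (d(G) = (-2 + (6 - 4)**2)/(-17) = (-2 + 2**2)*(-1/17) = (-2 + 4)*(-1/17) = 2*(-1/17) = -2/17)
(33**2 + 26098) + d(168) = (33**2 + 26098) - 2/17 = (1089 + 26098) - 2/17 = 27187 - 2/17 = 462177/17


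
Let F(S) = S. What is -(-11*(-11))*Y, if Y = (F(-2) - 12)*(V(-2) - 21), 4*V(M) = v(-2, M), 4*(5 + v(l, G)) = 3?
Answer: -298991/8 ≈ -37374.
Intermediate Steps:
v(l, G) = -17/4 (v(l, G) = -5 + (1/4)*3 = -5 + 3/4 = -17/4)
V(M) = -17/16 (V(M) = (1/4)*(-17/4) = -17/16)
Y = 2471/8 (Y = (-2 - 12)*(-17/16 - 21) = -14*(-353/16) = 2471/8 ≈ 308.88)
-(-11*(-11))*Y = -(-11*(-11))*2471/8 = -121*2471/8 = -1*298991/8 = -298991/8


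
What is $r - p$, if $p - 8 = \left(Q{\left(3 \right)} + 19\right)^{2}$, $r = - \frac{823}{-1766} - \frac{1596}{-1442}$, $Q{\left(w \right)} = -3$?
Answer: $- \frac{47734979}{181898} \approx -262.43$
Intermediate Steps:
$r = \frac{286093}{181898}$ ($r = \left(-823\right) \left(- \frac{1}{1766}\right) - - \frac{114}{103} = \frac{823}{1766} + \frac{114}{103} = \frac{286093}{181898} \approx 1.5728$)
$p = 264$ ($p = 8 + \left(-3 + 19\right)^{2} = 8 + 16^{2} = 8 + 256 = 264$)
$r - p = \frac{286093}{181898} - 264 = - \frac{47734979}{181898}$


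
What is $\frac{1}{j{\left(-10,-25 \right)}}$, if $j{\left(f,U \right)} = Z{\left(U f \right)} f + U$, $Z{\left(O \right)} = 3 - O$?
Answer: $\frac{1}{2445} \approx 0.000409$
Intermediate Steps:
$j{\left(f,U \right)} = U + f \left(3 - U f\right)$ ($j{\left(f,U \right)} = \left(3 - U f\right) f + U = f \left(3 - U f\right) + U = U + f \left(3 - U f\right)$)
$\frac{1}{j{\left(-10,-25 \right)}} = \frac{1}{-25 - - 10 \left(-3 - -250\right)} = \frac{1}{-25 - - 10 \left(-3 + 250\right)} = \frac{1}{-25 - \left(-10\right) 247} = \frac{1}{-25 + 2470} = \frac{1}{2445}$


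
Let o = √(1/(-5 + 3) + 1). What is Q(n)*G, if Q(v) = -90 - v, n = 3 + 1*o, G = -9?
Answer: 837 + 9*√2/2 ≈ 843.36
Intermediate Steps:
o = √2/2 (o = √(1/(-2) + 1) = √(-½ + 1) = √(½) = √2/2 ≈ 0.70711)
n = 3 + √2/2 (n = 3 + 1*(√2/2) = 3 + √2/2 ≈ 3.7071)
Q(n)*G = (-90 - (3 + √2/2))*(-9) = (-90 + (-3 - √2/2))*(-9) = (-93 - √2/2)*(-9) = 837 + 9*√2/2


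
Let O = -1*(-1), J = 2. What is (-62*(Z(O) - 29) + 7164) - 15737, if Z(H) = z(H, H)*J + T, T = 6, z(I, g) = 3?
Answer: -7519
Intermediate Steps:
O = 1
Z(H) = 12 (Z(H) = 3*2 + 6 = 6 + 6 = 12)
(-62*(Z(O) - 29) + 7164) - 15737 = (-62*(12 - 29) + 7164) - 15737 = (-62*(-17) + 7164) - 15737 = (1054 + 7164) - 15737 = 8218 - 15737 = -7519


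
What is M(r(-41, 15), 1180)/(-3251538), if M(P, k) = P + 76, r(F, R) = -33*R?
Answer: 419/3251538 ≈ 0.00012886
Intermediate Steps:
M(P, k) = 76 + P
M(r(-41, 15), 1180)/(-3251538) = (76 - 33*15)/(-3251538) = (76 - 495)*(-1/3251538) = -419*(-1/3251538) = 419/3251538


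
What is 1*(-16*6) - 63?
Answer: -159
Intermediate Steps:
1*(-16*6) - 63 = 1*(-96) - 63 = -96 - 63 = -159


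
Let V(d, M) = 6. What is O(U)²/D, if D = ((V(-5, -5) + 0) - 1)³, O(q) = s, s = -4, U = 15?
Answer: 16/125 ≈ 0.12800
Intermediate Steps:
O(q) = -4
D = 125 (D = ((6 + 0) - 1)³ = (6 - 1)³ = 5³ = 125)
O(U)²/D = (-4)²/125 = 16*(1/125) = 16/125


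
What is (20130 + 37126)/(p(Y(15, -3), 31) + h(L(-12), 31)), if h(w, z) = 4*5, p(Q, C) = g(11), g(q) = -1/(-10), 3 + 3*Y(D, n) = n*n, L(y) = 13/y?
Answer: 572560/201 ≈ 2848.6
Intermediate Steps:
Y(D, n) = -1 + n²/3 (Y(D, n) = -1 + (n*n)/3 = -1 + n²/3)
g(q) = ⅒ (g(q) = -1*(-⅒) = ⅒)
p(Q, C) = ⅒
h(w, z) = 20
(20130 + 37126)/(p(Y(15, -3), 31) + h(L(-12), 31)) = (20130 + 37126)/(⅒ + 20) = 57256/(201/10) = 57256*(10/201) = 572560/201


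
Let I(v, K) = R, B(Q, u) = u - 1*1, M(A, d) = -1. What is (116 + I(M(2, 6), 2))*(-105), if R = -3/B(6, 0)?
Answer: -12495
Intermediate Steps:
B(Q, u) = -1 + u (B(Q, u) = u - 1 = -1 + u)
R = 3 (R = -3/(-1 + 0) = -3/(-1) = -3*(-1) = 3)
I(v, K) = 3
(116 + I(M(2, 6), 2))*(-105) = (116 + 3)*(-105) = 119*(-105) = -12495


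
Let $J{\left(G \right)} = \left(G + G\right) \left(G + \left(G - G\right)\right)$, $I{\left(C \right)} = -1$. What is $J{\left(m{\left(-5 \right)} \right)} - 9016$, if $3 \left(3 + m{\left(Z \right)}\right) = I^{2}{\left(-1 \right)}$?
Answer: $- \frac{81016}{9} \approx -9001.8$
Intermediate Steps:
$m{\left(Z \right)} = - \frac{8}{3}$ ($m{\left(Z \right)} = -3 + \frac{\left(-1\right)^{2}}{3} = -3 + \frac{1}{3} \cdot 1 = -3 + \frac{1}{3} = - \frac{8}{3}$)
$J{\left(G \right)} = 2 G^{2}$ ($J{\left(G \right)} = 2 G \left(G + 0\right) = 2 G G = 2 G^{2}$)
$J{\left(m{\left(-5 \right)} \right)} - 9016 = 2 \left(- \frac{8}{3}\right)^{2} - 9016 = 2 \cdot \frac{64}{9} - 9016 = \frac{128}{9} - 9016 = - \frac{81016}{9}$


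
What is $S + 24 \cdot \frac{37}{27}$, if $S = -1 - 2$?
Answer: $\frac{269}{9} \approx 29.889$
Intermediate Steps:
$S = -3$ ($S = -1 - 2 = -3$)
$S + 24 \cdot \frac{37}{27} = -3 + 24 \cdot \frac{37}{27} = -3 + \frac{296}{9} = \frac{269}{9}$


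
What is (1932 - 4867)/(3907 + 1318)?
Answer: -587/1045 ≈ -0.56172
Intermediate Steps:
(1932 - 4867)/(3907 + 1318) = -2935/5225 = -2935*1/5225 = -587/1045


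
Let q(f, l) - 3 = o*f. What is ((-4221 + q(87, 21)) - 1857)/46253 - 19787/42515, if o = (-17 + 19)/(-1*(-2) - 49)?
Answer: -55161274202/92422975865 ≈ -0.59684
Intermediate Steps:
o = -2/47 (o = 2/(2 - 49) = 2/(-47) = 2*(-1/47) = -2/47 ≈ -0.042553)
q(f, l) = 3 - 2*f/47
((-4221 + q(87, 21)) - 1857)/46253 - 19787/42515 = ((-4221 + (3 - 2/47*87)) - 1857)/46253 - 19787/42515 = ((-4221 + (3 - 174/47)) - 1857)*(1/46253) - 19787*1/42515 = ((-4221 - 33/47) - 1857)*(1/46253) - 19787/42515 = (-198420/47 - 1857)*(1/46253) - 19787/42515 = -285699/47*1/46253 - 19787/42515 = -285699/2173891 - 19787/42515 = -55161274202/92422975865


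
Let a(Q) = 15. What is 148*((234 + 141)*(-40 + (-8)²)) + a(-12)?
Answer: 1332015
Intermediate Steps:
148*((234 + 141)*(-40 + (-8)²)) + a(-12) = 148*((234 + 141)*(-40 + (-8)²)) + 15 = 148*(375*(-40 + 64)) + 15 = 148*(375*24) + 15 = 148*9000 + 15 = 1332000 + 15 = 1332015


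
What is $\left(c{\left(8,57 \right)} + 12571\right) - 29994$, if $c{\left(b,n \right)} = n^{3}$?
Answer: $167770$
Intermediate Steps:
$\left(c{\left(8,57 \right)} + 12571\right) - 29994 = \left(57^{3} + 12571\right) - 29994 = \left(185193 + 12571\right) - 29994 = 197764 - 29994 = 167770$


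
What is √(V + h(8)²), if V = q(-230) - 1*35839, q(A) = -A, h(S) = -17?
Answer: 2*I*√8830 ≈ 187.94*I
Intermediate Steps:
V = -35609 (V = -1*(-230) - 1*35839 = 230 - 35839 = -35609)
√(V + h(8)²) = √(-35609 + (-17)²) = √(-35609 + 289) = √(-35320) = 2*I*√8830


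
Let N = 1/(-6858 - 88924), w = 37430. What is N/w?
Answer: -1/3585120260 ≈ -2.7893e-10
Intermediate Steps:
N = -1/95782 (N = 1/(-95782) = -1/95782 ≈ -1.0440e-5)
N/w = -1/95782/37430 = -1/95782*1/37430 = -1/3585120260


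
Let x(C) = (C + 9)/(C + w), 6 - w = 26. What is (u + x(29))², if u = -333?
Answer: 8755681/81 ≈ 1.0809e+5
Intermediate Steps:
w = -20 (w = 6 - 1*26 = 6 - 26 = -20)
x(C) = (9 + C)/(-20 + C) (x(C) = (C + 9)/(C - 20) = (9 + C)/(-20 + C))
(u + x(29))² = (-333 + (9 + 29)/(-20 + 29))² = (-333 + 38/9)² = (-2959/9)² = 8755681/81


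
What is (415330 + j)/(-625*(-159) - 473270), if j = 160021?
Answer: -575351/373895 ≈ -1.5388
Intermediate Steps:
(415330 + j)/(-625*(-159) - 473270) = (415330 + 160021)/(-625*(-159) - 473270) = 575351/(99375 - 473270) = 575351/(-373895) = 575351*(-1/373895) = -575351/373895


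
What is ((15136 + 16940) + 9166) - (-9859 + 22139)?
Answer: 28962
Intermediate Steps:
((15136 + 16940) + 9166) - (-9859 + 22139) = (32076 + 9166) - 1*12280 = 41242 - 12280 = 28962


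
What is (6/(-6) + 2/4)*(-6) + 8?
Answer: 11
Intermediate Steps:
(6/(-6) + 2/4)*(-6) + 8 = (6*(-⅙) + 2*(¼))*(-6) + 8 = (-1 + ½)*(-6) + 8 = -½*(-6) + 8 = 3 + 8 = 11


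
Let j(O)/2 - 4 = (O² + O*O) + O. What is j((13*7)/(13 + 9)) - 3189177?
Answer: -385880167/121 ≈ -3.1891e+6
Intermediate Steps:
j(O) = 8 + 2*O + 4*O² (j(O) = 8 + 2*((O² + O*O) + O) = 8 + 2*((O² + O²) + O) = 8 + 2*(2*O² + O) = 8 + 2*(O + 2*O²) = 8 + (2*O + 4*O²) = 8 + 2*O + 4*O²)
j((13*7)/(13 + 9)) - 3189177 = (8 + 2*((13*7)/(13 + 9)) + 4*((13*7)/(13 + 9))²) - 3189177 = (8 + 2*(91/22) + 4*(91/22)²) - 3189177 = (8 + 91/11 + 4*(8281/484)) - 3189177 = (8 + 91/11 + 8281/121) - 3189177 = 10250/121 - 3189177 = -385880167/121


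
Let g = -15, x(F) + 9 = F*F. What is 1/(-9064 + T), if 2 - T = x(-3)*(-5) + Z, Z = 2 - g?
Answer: -1/9079 ≈ -0.00011014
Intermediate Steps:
x(F) = -9 + F² (x(F) = -9 + F*F = -9 + F²)
Z = 17 (Z = 2 - 1*(-15) = 2 + 15 = 17)
T = -15 (T = 2 - ((-9 + (-3)²)*(-5) + 17) = 2 - ((-9 + 9)*(-5) + 17) = 2 - (0*(-5) + 17) = 2 - (0 + 17) = 2 - 1*17 = 2 - 17 = -15)
1/(-9064 + T) = 1/(-9064 - 15) = 1/(-9079) = -1/9079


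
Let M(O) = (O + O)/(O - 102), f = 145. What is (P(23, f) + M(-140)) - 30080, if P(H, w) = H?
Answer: -3636757/121 ≈ -30056.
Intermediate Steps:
M(O) = 2*O/(-102 + O) (M(O) = (2*O)/(-102 + O) = 2*O/(-102 + O))
(P(23, f) + M(-140)) - 30080 = (23 + 2*(-140)/(-102 - 140)) - 30080 = (23 + 2*(-140)/(-242)) - 30080 = (23 + 2*(-140)*(-1/242)) - 30080 = (23 + 140/121) - 30080 = 2923/121 - 30080 = -3636757/121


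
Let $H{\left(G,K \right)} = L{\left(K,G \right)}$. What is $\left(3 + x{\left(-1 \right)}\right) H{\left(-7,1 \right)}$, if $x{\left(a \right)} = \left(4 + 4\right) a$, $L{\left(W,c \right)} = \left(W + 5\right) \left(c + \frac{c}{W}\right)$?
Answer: $420$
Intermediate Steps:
$L{\left(W,c \right)} = \left(5 + W\right) \left(c + \frac{c}{W}\right)$
$x{\left(a \right)} = 8 a$
$H{\left(G,K \right)} = \frac{G \left(5 + K \left(6 + K\right)\right)}{K}$
$\left(3 + x{\left(-1 \right)}\right) H{\left(-7,1 \right)} = \left(3 + 8 \left(-1\right)\right) \left(- \frac{7 \left(5 + 1 \left(6 + 1\right)\right)}{1}\right) = \left(3 - 8\right) \left(\left(-7\right) 1 \left(5 + 1 \cdot 7\right)\right) = - 5 \left(\left(-7\right) 1 \left(5 + 7\right)\right) = - 5 \left(\left(-7\right) 1 \cdot 12\right) = \left(-5\right) \left(-84\right) = 420$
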